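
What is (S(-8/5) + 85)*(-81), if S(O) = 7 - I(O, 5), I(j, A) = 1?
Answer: -7371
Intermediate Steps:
S(O) = 6 (S(O) = 7 - 1*1 = 7 - 1 = 6)
(S(-8/5) + 85)*(-81) = (6 + 85)*(-81) = 91*(-81) = -7371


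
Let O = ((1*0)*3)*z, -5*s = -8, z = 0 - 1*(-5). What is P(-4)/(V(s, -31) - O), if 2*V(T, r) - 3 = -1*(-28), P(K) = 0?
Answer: 0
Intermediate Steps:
z = 5 (z = 0 + 5 = 5)
s = 8/5 (s = -1/5*(-8) = 8/5 ≈ 1.6000)
O = 0 (O = ((1*0)*3)*5 = (0*3)*5 = 0*5 = 0)
V(T, r) = 31/2 (V(T, r) = 3/2 + (-1*(-28))/2 = 3/2 + (1/2)*28 = 3/2 + 14 = 31/2)
P(-4)/(V(s, -31) - O) = 0/(31/2 - 1*0) = 0/(31/2 + 0) = 0/(31/2) = 0*(2/31) = 0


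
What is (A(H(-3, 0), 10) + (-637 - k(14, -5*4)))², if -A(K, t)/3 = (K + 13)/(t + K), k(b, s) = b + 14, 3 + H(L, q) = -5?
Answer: 1809025/4 ≈ 4.5226e+5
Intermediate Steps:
H(L, q) = -8 (H(L, q) = -3 - 5 = -8)
k(b, s) = 14 + b
A(K, t) = -3*(13 + K)/(K + t) (A(K, t) = -3*(K + 13)/(t + K) = -3*(13 + K)/(K + t))
(A(H(-3, 0), 10) + (-637 - k(14, -5*4)))² = (3*(-13 - 1*(-8))/(-8 + 10) + (-637 - (14 + 14)))² = (3*(-13 + 8)/2 + (-637 - 1*28))² = (3*(½)*(-5) + (-637 - 28))² = (-15/2 - 665)² = (-1345/2)² = 1809025/4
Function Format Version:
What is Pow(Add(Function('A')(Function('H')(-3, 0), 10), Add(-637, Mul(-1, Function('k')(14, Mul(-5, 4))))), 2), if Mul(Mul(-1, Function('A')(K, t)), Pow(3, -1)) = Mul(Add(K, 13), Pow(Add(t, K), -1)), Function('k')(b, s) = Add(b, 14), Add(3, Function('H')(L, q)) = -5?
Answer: Rational(1809025, 4) ≈ 4.5226e+5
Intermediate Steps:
Function('H')(L, q) = -8 (Function('H')(L, q) = Add(-3, -5) = -8)
Function('k')(b, s) = Add(14, b)
Function('A')(K, t) = Mul(-3, Pow(Add(K, t), -1), Add(13, K)) (Function('A')(K, t) = Mul(-3, Mul(Add(K, 13), Pow(Add(t, K), -1))) = Mul(-3, Mul(Add(13, K), Pow(Add(K, t), -1))) = Mul(-3, Mul(Pow(Add(K, t), -1), Add(13, K))) = Mul(-3, Pow(Add(K, t), -1), Add(13, K)))
Pow(Add(Function('A')(Function('H')(-3, 0), 10), Add(-637, Mul(-1, Function('k')(14, Mul(-5, 4))))), 2) = Pow(Add(Mul(3, Pow(Add(-8, 10), -1), Add(-13, Mul(-1, -8))), Add(-637, Mul(-1, Add(14, 14)))), 2) = Pow(Add(Mul(3, Pow(2, -1), Add(-13, 8)), Add(-637, Mul(-1, 28))), 2) = Pow(Add(Mul(3, Rational(1, 2), -5), Add(-637, -28)), 2) = Pow(Add(Rational(-15, 2), -665), 2) = Pow(Rational(-1345, 2), 2) = Rational(1809025, 4)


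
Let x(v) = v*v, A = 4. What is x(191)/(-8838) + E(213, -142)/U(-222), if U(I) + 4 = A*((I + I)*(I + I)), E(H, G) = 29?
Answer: -14383235719/3484558260 ≈ -4.1277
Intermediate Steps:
x(v) = v²
U(I) = -4 + 16*I² (U(I) = -4 + 4*((I + I)*(I + I)) = -4 + 4*((2*I)*(2*I)) = -4 + 4*(4*I²) = -4 + 16*I²)
x(191)/(-8838) + E(213, -142)/U(-222) = 191²/(-8838) + 29/(-4 + 16*(-222)²) = 36481*(-1/8838) + 29/(-4 + 16*49284) = -36481/8838 + 29/(-4 + 788544) = -36481/8838 + 29/788540 = -14383235719/3484558260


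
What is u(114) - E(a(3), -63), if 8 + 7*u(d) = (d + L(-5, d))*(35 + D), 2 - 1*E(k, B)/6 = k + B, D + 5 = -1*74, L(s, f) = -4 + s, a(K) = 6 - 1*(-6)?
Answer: -6854/7 ≈ -979.14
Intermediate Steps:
a(K) = 12 (a(K) = 6 + 6 = 12)
D = -79 (D = -5 - 1*74 = -5 - 74 = -79)
E(k, B) = 12 - 6*B - 6*k (E(k, B) = 12 - 6*(k + B) = 12 - 6*(B + k) = 12 + (-6*B - 6*k) = 12 - 6*B - 6*k)
u(d) = 388/7 - 44*d/7 (u(d) = -8/7 + ((d + (-4 - 5))*(35 - 79))/7 = -8/7 + ((d - 9)*(-44))/7 = -8/7 + ((-9 + d)*(-44))/7 = -8/7 + (396 - 44*d)/7 = -8/7 + (396/7 - 44*d/7) = 388/7 - 44*d/7)
u(114) - E(a(3), -63) = (388/7 - 44/7*114) - (12 - 6*(-63) - 6*12) = (388/7 - 5016/7) - (12 + 378 - 72) = -4628/7 - 1*318 = -4628/7 - 318 = -6854/7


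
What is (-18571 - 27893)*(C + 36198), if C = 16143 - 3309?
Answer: -2278222848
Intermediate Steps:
C = 12834
(-18571 - 27893)*(C + 36198) = (-18571 - 27893)*(12834 + 36198) = -46464*49032 = -2278222848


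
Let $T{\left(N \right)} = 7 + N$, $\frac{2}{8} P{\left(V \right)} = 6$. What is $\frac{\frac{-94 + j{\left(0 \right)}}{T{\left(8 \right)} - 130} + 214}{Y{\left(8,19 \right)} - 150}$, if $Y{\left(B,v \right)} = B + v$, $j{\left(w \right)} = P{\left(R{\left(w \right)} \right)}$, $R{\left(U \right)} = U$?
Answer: $- \frac{4936}{2829} \approx -1.7448$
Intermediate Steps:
$P{\left(V \right)} = 24$ ($P{\left(V \right)} = 4 \cdot 6 = 24$)
$j{\left(w \right)} = 24$
$\frac{\frac{-94 + j{\left(0 \right)}}{T{\left(8 \right)} - 130} + 214}{Y{\left(8,19 \right)} - 150} = \frac{\frac{-94 + 24}{\left(7 + 8\right) - 130} + 214}{\left(8 + 19\right) - 150} = \frac{- \frac{70}{15 - 130} + 214}{27 - 150} = \frac{- \frac{70}{-115} + 214}{-123} = \left(\left(-70\right) \left(- \frac{1}{115}\right) + 214\right) \left(- \frac{1}{123}\right) = \left(\frac{14}{23} + 214\right) \left(- \frac{1}{123}\right) = \frac{4936}{23} \left(- \frac{1}{123}\right) = - \frac{4936}{2829}$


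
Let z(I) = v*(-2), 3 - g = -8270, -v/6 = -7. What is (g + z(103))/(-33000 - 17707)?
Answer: -8189/50707 ≈ -0.16150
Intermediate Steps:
v = 42 (v = -6*(-7) = 42)
g = 8273 (g = 3 - 1*(-8270) = 3 + 8270 = 8273)
z(I) = -84 (z(I) = 42*(-2) = -84)
(g + z(103))/(-33000 - 17707) = (8273 - 84)/(-33000 - 17707) = 8189/(-50707) = 8189*(-1/50707) = -8189/50707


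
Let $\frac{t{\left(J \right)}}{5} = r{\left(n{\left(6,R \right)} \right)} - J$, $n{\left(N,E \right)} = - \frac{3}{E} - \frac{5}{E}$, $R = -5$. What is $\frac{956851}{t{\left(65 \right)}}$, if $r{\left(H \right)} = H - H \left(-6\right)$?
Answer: $- \frac{956851}{269} \approx -3557.1$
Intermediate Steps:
$n{\left(N,E \right)} = - \frac{8}{E}$
$r{\left(H \right)} = 7 H$ ($r{\left(H \right)} = H - - 6 H = H + 6 H = 7 H$)
$t{\left(J \right)} = 56 - 5 J$ ($t{\left(J \right)} = 5 \left(7 \left(- \frac{8}{-5}\right) - J\right) = 5 \left(7 \left(\left(-8\right) \left(- \frac{1}{5}\right)\right) - J\right) = 5 \left(7 \cdot \frac{8}{5} - J\right) = 5 \left(\frac{56}{5} - J\right) = 56 - 5 J$)
$\frac{956851}{t{\left(65 \right)}} = \frac{956851}{56 - 325} = \frac{956851}{-269} = 956851 \left(- \frac{1}{269}\right) = - \frac{956851}{269}$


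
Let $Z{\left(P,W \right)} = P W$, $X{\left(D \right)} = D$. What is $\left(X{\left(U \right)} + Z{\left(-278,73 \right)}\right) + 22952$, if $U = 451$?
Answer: $3109$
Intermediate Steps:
$\left(X{\left(U \right)} + Z{\left(-278,73 \right)}\right) + 22952 = \left(451 - 20294\right) + 22952 = -19843 + 22952 = 3109$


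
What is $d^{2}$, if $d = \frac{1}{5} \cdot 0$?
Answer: $0$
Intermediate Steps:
$d = 0$ ($d = \frac{1}{5} \cdot 0 = 0$)
$d^{2} = 0^{2} = 0$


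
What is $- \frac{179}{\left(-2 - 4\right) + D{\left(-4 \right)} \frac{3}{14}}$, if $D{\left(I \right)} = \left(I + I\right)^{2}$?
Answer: $- \frac{1253}{54} \approx -23.204$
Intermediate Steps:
$D{\left(I \right)} = 4 I^{2}$ ($D{\left(I \right)} = \left(2 I\right)^{2} = 4 I^{2}$)
$- \frac{179}{\left(-2 - 4\right) + D{\left(-4 \right)} \frac{3}{14}} = - \frac{179}{\left(-2 - 4\right) + 4 \left(-4\right)^{2} \cdot \frac{3}{14}} = - \frac{179}{-6 + 4 \cdot 16 \cdot 3 \cdot \frac{1}{14}} = - \frac{179}{-6 + 64 \cdot \frac{3}{14}} = - \frac{179}{-6 + \frac{96}{7}} = - \frac{179}{\frac{54}{7}} = \left(-179\right) \frac{7}{54} = - \frac{1253}{54}$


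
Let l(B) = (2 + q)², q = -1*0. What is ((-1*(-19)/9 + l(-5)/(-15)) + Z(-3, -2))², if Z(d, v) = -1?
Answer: 1444/2025 ≈ 0.71309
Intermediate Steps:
q = 0
l(B) = 4 (l(B) = (2 + 0)² = 2² = 4)
((-1*(-19)/9 + l(-5)/(-15)) + Z(-3, -2))² = ((-1*(-19)/9 + 4/(-15)) - 1)² = ((19*(⅑) + 4*(-1/15)) - 1)² = ((19/9 - 4/15) - 1)² = (83/45 - 1)² = (38/45)² = 1444/2025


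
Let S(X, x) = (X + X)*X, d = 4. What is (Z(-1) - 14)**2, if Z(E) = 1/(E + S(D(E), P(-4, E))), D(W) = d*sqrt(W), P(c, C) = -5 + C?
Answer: 214369/1089 ≈ 196.85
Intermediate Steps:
D(W) = 4*sqrt(W)
S(X, x) = 2*X**2 (S(X, x) = (2*X)*X = 2*X**2)
Z(E) = 1/(33*E) (Z(E) = 1/(E + 2*(4*sqrt(E))**2) = 1/(E + 2*(16*E)) = 1/(E + 32*E) = 1/(33*E))
(Z(-1) - 14)**2 = ((1/33)/(-1) - 14)**2 = ((1/33)*(-1) - 14)**2 = (-1/33 - 14)**2 = (-463/33)**2 = 214369/1089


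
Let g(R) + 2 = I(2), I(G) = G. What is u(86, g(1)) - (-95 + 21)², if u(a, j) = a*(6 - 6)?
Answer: -5476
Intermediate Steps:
g(R) = 0 (g(R) = -2 + 2 = 0)
u(a, j) = 0 (u(a, j) = a*0 = 0)
u(86, g(1)) - (-95 + 21)² = 0 - (-95 + 21)² = 0 - 1*(-74)² = 0 - 1*5476 = 0 - 5476 = -5476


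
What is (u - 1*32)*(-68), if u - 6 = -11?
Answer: 2516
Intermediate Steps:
u = -5 (u = 6 - 11 = -5)
(u - 1*32)*(-68) = (-5 - 1*32)*(-68) = (-5 - 32)*(-68) = -37*(-68) = 2516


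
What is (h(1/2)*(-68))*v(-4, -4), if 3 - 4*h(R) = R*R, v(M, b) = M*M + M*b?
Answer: -1496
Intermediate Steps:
v(M, b) = M**2 + M*b
h(R) = 3/4 - R**2/4 (h(R) = 3/4 - R*R/4 = 3/4 - R**2/4)
(h(1/2)*(-68))*v(-4, -4) = ((3/4 - (1/2)**2/4)*(-68))*(-4*(-4 - 4)) = ((3/4 - (1*(1/2))**2/4)*(-68))*(-4*(-8)) = ((3/4 - (1/2)**2/4)*(-68))*32 = ((3/4 - 1/4*1/4)*(-68))*32 = ((3/4 - 1/16)*(-68))*32 = ((11/16)*(-68))*32 = -187/4*32 = -1496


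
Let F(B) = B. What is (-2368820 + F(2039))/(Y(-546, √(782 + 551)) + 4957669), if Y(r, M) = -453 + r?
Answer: -2366781/4956670 ≈ -0.47749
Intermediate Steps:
(-2368820 + F(2039))/(Y(-546, √(782 + 551)) + 4957669) = (-2368820 + 2039)/((-453 - 546) + 4957669) = -2366781/(-999 + 4957669) = -2366781/4956670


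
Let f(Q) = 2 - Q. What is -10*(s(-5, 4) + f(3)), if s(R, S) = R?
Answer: 60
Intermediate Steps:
-10*(s(-5, 4) + f(3)) = -10*(-5 + (2 - 1*3)) = -10*(-5 + (2 - 3)) = -10*(-5 - 1) = -10*(-6) = 60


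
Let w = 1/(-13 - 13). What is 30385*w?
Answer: -30385/26 ≈ -1168.7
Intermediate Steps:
w = -1/26 (w = 1/(-26) = -1/26 ≈ -0.038462)
30385*w = 30385*(-1/26) = -30385/26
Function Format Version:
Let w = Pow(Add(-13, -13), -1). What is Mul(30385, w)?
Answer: Rational(-30385, 26) ≈ -1168.7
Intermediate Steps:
w = Rational(-1, 26) (w = Pow(-26, -1) = Rational(-1, 26) ≈ -0.038462)
Mul(30385, w) = Mul(30385, Rational(-1, 26)) = Rational(-30385, 26)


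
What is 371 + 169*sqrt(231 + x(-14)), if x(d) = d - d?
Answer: 371 + 169*sqrt(231) ≈ 2939.6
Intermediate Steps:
x(d) = 0
371 + 169*sqrt(231 + x(-14)) = 371 + 169*sqrt(231 + 0) = 371 + 169*sqrt(231)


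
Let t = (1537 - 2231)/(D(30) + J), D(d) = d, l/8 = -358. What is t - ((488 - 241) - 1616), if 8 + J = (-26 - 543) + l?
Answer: 4670353/3411 ≈ 1369.2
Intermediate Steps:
l = -2864 (l = 8*(-358) = -2864)
J = -3441 (J = -8 + ((-26 - 543) - 2864) = -8 + (-569 - 2864) = -8 - 3433 = -3441)
t = 694/3411 (t = (1537 - 2231)/(30 - 3441) = -694/(-3411) = -694*(-1/3411) = 694/3411 ≈ 0.20346)
t - ((488 - 241) - 1616) = 694/3411 - ((488 - 241) - 1616) = 694/3411 - (247 - 1616) = 694/3411 - 1*(-1369) = 694/3411 + 1369 = 4670353/3411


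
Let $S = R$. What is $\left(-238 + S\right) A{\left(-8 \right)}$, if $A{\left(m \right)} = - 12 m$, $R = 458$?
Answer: $21120$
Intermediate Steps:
$S = 458$
$\left(-238 + S\right) A{\left(-8 \right)} = \left(-238 + 458\right) \left(\left(-12\right) \left(-8\right)\right) = 220 \cdot 96 = 21120$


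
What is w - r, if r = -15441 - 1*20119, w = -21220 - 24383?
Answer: -10043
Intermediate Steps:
w = -45603
r = -35560 (r = -15441 - 20119 = -35560)
w - r = -45603 - 1*(-35560) = -45603 + 35560 = -10043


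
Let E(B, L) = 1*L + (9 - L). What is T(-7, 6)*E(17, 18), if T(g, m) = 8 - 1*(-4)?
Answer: 108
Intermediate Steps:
E(B, L) = 9 (E(B, L) = L + (9 - L) = 9)
T(g, m) = 12 (T(g, m) = 8 + 4 = 12)
T(-7, 6)*E(17, 18) = 12*9 = 108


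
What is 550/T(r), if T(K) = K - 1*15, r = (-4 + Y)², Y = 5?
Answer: -275/7 ≈ -39.286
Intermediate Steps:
r = 1 (r = (-4 + 5)² = 1² = 1)
T(K) = -15 + K (T(K) = K - 15 = -15 + K)
550/T(r) = 550/(-15 + 1) = 550/(-14) = 550*(-1/14) = -275/7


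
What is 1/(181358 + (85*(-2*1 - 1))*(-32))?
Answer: 1/189518 ≈ 5.2765e-6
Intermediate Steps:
1/(181358 + (85*(-2*1 - 1))*(-32)) = 1/(181358 + (85*(-2 - 1))*(-32)) = 1/(181358 + (85*(-3))*(-32)) = 1/(181358 - 255*(-32)) = 1/(181358 + 8160) = 1/189518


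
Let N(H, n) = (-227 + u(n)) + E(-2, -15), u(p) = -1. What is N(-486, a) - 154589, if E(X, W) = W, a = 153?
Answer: -154832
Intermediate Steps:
N(H, n) = -243 (N(H, n) = (-227 - 1) - 15 = -228 - 15 = -243)
N(-486, a) - 154589 = -243 - 154589 = -154832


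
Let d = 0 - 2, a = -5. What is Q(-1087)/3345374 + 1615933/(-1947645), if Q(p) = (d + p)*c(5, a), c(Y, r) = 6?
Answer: -2709313078186/3257800472115 ≈ -0.83164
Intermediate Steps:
d = -2
Q(p) = -12 + 6*p (Q(p) = (-2 + p)*6 = -12 + 6*p)
Q(-1087)/3345374 + 1615933/(-1947645) = (-12 + 6*(-1087))/3345374 + 1615933/(-1947645) = (-12 - 6522)*(1/3345374) + 1615933*(-1/1947645) = -6534*1/3345374 - 1615933/1947645 = -3267/1672687 - 1615933/1947645 = -2709313078186/3257800472115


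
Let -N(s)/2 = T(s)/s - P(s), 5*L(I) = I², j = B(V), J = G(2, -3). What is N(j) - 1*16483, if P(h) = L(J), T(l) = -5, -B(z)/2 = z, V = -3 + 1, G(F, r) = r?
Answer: -164769/10 ≈ -16477.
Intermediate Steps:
J = -3
V = -2
B(z) = -2*z
j = 4 (j = -2*(-2) = 4)
L(I) = I²/5
P(h) = 9/5 (P(h) = (⅕)*(-3)² = (⅕)*9 = 9/5)
N(s) = 18/5 + 10/s (N(s) = -2*(-5/s - 1*9/5) = -2*(-5/s - 9/5) = -2*(-9/5 - 5/s) = 18/5 + 10/s)
N(j) - 1*16483 = (18/5 + 10/4) - 1*16483 = (18/5 + 10*(¼)) - 16483 = (18/5 + 5/2) - 16483 = 61/10 - 16483 = -164769/10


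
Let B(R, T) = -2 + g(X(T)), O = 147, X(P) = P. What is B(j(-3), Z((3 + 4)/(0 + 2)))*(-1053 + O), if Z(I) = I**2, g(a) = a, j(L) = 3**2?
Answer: -18573/2 ≈ -9286.5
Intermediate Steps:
j(L) = 9
B(R, T) = -2 + T
B(j(-3), Z((3 + 4)/(0 + 2)))*(-1053 + O) = (-2 + ((3 + 4)/(0 + 2))**2)*(-1053 + 147) = (-2 + (7/2)**2)*(-906) = (-2 + 49/4)*(-906) = (41/4)*(-906) = -18573/2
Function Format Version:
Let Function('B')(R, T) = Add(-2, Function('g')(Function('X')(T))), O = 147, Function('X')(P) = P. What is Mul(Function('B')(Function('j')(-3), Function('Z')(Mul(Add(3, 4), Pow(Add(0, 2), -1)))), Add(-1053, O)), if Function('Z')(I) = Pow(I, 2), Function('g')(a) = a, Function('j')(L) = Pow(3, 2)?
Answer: Rational(-18573, 2) ≈ -9286.5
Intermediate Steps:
Function('j')(L) = 9
Function('B')(R, T) = Add(-2, T)
Mul(Function('B')(Function('j')(-3), Function('Z')(Mul(Add(3, 4), Pow(Add(0, 2), -1)))), Add(-1053, O)) = Mul(Add(-2, Pow(Mul(Add(3, 4), Pow(Add(0, 2), -1)), 2)), Add(-1053, 147)) = Mul(Add(-2, Pow(Mul(7, Pow(2, -1)), 2)), -906) = Mul(Add(-2, Pow(Mul(7, Rational(1, 2)), 2)), -906) = Mul(Add(-2, Pow(Rational(7, 2), 2)), -906) = Mul(Add(-2, Rational(49, 4)), -906) = Mul(Rational(41, 4), -906) = Rational(-18573, 2)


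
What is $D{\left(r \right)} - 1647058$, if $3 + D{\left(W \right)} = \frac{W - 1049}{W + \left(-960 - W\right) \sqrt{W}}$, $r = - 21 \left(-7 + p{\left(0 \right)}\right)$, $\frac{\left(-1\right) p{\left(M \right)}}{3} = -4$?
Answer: $\frac{- 1408237155 \sqrt{105} + 172940251 i}{15 \left(- 7 i + 57 \sqrt{105}\right)} \approx -1.6471 \cdot 10^{6} - 0.1317 i$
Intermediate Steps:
$p{\left(M \right)} = 12$ ($p{\left(M \right)} = \left(-3\right) \left(-4\right) = 12$)
$r = -105$ ($r = - 21 \left(-7 + 12\right) = \left(-21\right) 5 = -105$)
$D{\left(W \right)} = -3 + \frac{-1049 + W}{W + \sqrt{W} \left(-960 - W\right)}$ ($D{\left(W \right)} = -3 + \frac{W - 1049}{W + \left(-960 - W\right) \sqrt{W}} = -3 + \frac{-1049 + W}{W + \sqrt{W} \left(-960 - W\right)}$)
$D{\left(r \right)} - 1647058 = \frac{1049 - 2880 \sqrt{-105} - 3 \left(-105\right)^{\frac{3}{2}} + 2 \left(-105\right)}{\left(-105\right)^{\frac{3}{2}} - -105 + 960 \sqrt{-105}} - 1647058 = \frac{1049 - 2880 i \sqrt{105} - 3 \left(- 105 i \sqrt{105}\right) - 210}{- 105 i \sqrt{105} + 105 + 960 i \sqrt{105}} - 1647058 = \frac{1049 - 2880 i \sqrt{105} + 315 i \sqrt{105} - 210}{- 105 i \sqrt{105} + 105 + 960 i \sqrt{105}} - 1647058 = \frac{839 - 2565 i \sqrt{105}}{105 + 855 i \sqrt{105}} - 1647058 = -1647058 + \frac{839 - 2565 i \sqrt{105}}{105 + 855 i \sqrt{105}}$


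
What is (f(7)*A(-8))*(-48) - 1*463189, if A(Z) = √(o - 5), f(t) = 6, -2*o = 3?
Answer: -463189 - 144*I*√26 ≈ -4.6319e+5 - 734.26*I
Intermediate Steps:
o = -3/2 (o = -½*3 = -3/2 ≈ -1.5000)
A(Z) = I*√26/2 (A(Z) = √(-3/2 - 5) = √(-13/2) = I*√26/2)
(f(7)*A(-8))*(-48) - 1*463189 = (6*(I*√26/2))*(-48) - 1*463189 = (3*I*√26)*(-48) - 463189 = -144*I*√26 - 463189 = -463189 - 144*I*√26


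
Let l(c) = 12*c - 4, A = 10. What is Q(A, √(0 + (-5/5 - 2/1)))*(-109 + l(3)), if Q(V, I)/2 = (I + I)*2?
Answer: -616*I*√3 ≈ -1066.9*I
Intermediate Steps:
l(c) = -4 + 12*c
Q(V, I) = 8*I (Q(V, I) = 2*((I + I)*2) = 2*((2*I)*2) = 2*(4*I) = 8*I)
Q(A, √(0 + (-5/5 - 2/1)))*(-109 + l(3)) = (8*√(0 + (-5/5 - 2/1)))*(-109 + (-4 + 12*3)) = (8*√(0 + (-5*⅕ - 2*1)))*(-109 + (-4 + 36)) = (8*√(0 + (-1 - 2)))*(-109 + 32) = (8*√(0 - 3))*(-77) = (8*√(-3))*(-77) = (8*(I*√3))*(-77) = (8*I*√3)*(-77) = -616*I*√3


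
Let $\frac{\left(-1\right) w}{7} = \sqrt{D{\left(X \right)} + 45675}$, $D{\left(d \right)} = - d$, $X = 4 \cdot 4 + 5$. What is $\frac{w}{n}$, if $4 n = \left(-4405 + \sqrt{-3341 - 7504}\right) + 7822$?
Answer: $- \frac{15946 \sqrt{45654}}{1947789} + \frac{14 i \sqrt{55013070}}{1947789} \approx -1.7492 + 0.053311 i$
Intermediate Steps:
$X = 21$ ($X = 16 + 5 = 21$)
$n = \frac{3417}{4} + \frac{3 i \sqrt{1205}}{4}$ ($n = \frac{\left(-4405 + \sqrt{-3341 - 7504}\right) + 7822}{4} = \frac{\left(-4405 + \sqrt{-10845}\right) + 7822}{4} = \frac{\left(-4405 + 3 i \sqrt{1205}\right) + 7822}{4} = \frac{3417 + 3 i \sqrt{1205}}{4} = \frac{3417}{4} + \frac{3 i \sqrt{1205}}{4} \approx 854.25 + 26.035 i$)
$w = - 7 \sqrt{45654}$ ($w = - 7 \sqrt{\left(-1\right) 21 + 45675} = - 7 \sqrt{-21 + 45675} = - 7 \sqrt{45654} \approx -1495.7$)
$\frac{w}{n} = \frac{\left(-7\right) \sqrt{45654}}{\frac{3417}{4} + \frac{3 i \sqrt{1205}}{4}} = - \frac{7 \sqrt{45654}}{\frac{3417}{4} + \frac{3 i \sqrt{1205}}{4}}$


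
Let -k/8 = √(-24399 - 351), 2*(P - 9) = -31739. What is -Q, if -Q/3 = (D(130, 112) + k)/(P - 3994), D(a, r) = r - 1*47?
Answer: -390/39709 + 720*I*√110/39709 ≈ -0.0098214 + 0.19017*I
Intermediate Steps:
D(a, r) = -47 + r (D(a, r) = r - 47 = -47 + r)
P = -31721/2 (P = 9 + (½)*(-31739) = 9 - 31739/2 = -31721/2 ≈ -15861.)
k = -120*I*√110 (k = -8*√(-24399 - 351) = -120*I*√110 ≈ -1258.6*I)
Q = 390/39709 - 720*I*√110/39709 (Q = -3*((-47 + 112) - 120*I*√110)/(-31721/2 - 3994) = -3*(65 - 120*I*√110)/(-39709/2) = -3*(65 - 120*I*√110)*(-2)/39709 = -3*(-130/39709 + 240*I*√110/39709) = 390/39709 - 720*I*√110/39709 ≈ 0.0098214 - 0.19017*I)
-Q = -(390/39709 - 720*I*√110/39709) = -390/39709 + 720*I*√110/39709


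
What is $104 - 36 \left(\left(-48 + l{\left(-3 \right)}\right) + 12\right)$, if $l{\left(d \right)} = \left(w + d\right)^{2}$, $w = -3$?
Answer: $104$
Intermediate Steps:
$l{\left(d \right)} = \left(-3 + d\right)^{2}$
$104 - 36 \left(\left(-48 + l{\left(-3 \right)}\right) + 12\right) = 104 - 36 \left(\left(-48 + \left(-3 - 3\right)^{2}\right) + 12\right) = 104 - 36 \left(\left(-48 + \left(-6\right)^{2}\right) + 12\right) = 104 - 36 \left(\left(-48 + 36\right) + 12\right) = 104 - 36 \left(-12 + 12\right) = 104 - 0 = 104 + 0 = 104$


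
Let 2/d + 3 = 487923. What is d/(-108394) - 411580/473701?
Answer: -10883739303252901/12526454617488240 ≈ -0.86886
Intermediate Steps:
d = 1/243960 (d = 2/(-3 + 487923) = 2/487920 = 2*(1/487920) = 1/243960 ≈ 4.0990e-6)
d/(-108394) - 411580/473701 = (1/243960)/(-108394) - 411580/473701 = (1/243960)*(-1/108394) - 411580*1/473701 = -1/26443800240 - 411580/473701 = -10883739303252901/12526454617488240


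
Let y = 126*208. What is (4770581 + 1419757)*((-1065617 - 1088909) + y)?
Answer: -13175007791484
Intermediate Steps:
y = 26208
(4770581 + 1419757)*((-1065617 - 1088909) + y) = (4770581 + 1419757)*((-1065617 - 1088909) + 26208) = 6190338*(-2154526 + 26208) = 6190338*(-2128318) = -13175007791484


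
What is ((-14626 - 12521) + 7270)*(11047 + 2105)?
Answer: -261422304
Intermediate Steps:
((-14626 - 12521) + 7270)*(11047 + 2105) = (-27147 + 7270)*13152 = -19877*13152 = -261422304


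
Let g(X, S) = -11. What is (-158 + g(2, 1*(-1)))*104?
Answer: -17576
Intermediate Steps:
(-158 + g(2, 1*(-1)))*104 = (-158 - 11)*104 = -169*104 = -17576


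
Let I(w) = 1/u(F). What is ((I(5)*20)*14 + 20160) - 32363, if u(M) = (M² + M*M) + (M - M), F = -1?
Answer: -12063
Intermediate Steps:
u(M) = 2*M² (u(M) = (M² + M²) + 0 = 2*M² + 0 = 2*M²)
I(w) = ½ (I(w) = 1/(2*(-1)²) = 1/(2*1) = 1/2 = ½)
((I(5)*20)*14 + 20160) - 32363 = (((½)*20)*14 + 20160) - 32363 = (10*14 + 20160) - 32363 = (140 + 20160) - 32363 = 20300 - 32363 = -12063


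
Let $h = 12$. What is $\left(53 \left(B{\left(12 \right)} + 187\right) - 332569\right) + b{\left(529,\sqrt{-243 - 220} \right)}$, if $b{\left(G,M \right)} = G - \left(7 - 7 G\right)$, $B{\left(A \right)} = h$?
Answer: $-317797$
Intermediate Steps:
$B{\left(A \right)} = 12$
$b{\left(G,M \right)} = -7 + 8 G$ ($b{\left(G,M \right)} = G + \left(-7 + 7 G\right) = -7 + 8 G$)
$\left(53 \left(B{\left(12 \right)} + 187\right) - 332569\right) + b{\left(529,\sqrt{-243 - 220} \right)} = \left(53 \left(12 + 187\right) - 332569\right) + \left(-7 + 8 \cdot 529\right) = \left(53 \cdot 199 - 332569\right) + \left(-7 + 4232\right) = \left(10547 - 332569\right) + 4225 = -322022 + 4225 = -317797$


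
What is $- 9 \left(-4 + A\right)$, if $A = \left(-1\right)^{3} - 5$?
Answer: $90$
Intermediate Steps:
$A = -6$ ($A = -1 - 5 = -6$)
$- 9 \left(-4 + A\right) = - 9 \left(-4 - 6\right) = \left(-9\right) \left(-10\right) = 90$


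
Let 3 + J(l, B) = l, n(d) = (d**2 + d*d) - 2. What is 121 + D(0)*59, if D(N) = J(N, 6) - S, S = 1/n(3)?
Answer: -955/16 ≈ -59.688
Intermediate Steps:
n(d) = -2 + 2*d**2 (n(d) = (d**2 + d**2) - 2 = 2*d**2 - 2 = -2 + 2*d**2)
J(l, B) = -3 + l
S = 1/16 (S = 1/(-2 + 2*3**2) = 1/(-2 + 2*9) = 1/(-2 + 18) = 1/16 ≈ 0.062500)
D(N) = -49/16 + N (D(N) = (-3 + N) - 1*1/16 = (-3 + N) - 1/16 = -49/16 + N)
121 + D(0)*59 = 121 + (-49/16 + 0)*59 = 121 - 49/16*59 = 121 - 2891/16 = -955/16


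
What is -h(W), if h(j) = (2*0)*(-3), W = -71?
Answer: 0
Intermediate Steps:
h(j) = 0 (h(j) = 0*(-3) = 0)
-h(W) = -1*0 = 0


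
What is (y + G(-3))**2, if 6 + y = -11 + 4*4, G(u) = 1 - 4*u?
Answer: 144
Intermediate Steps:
y = -1 (y = -6 + (-11 + 4*4) = -6 + (-11 + 16) = -6 + 5 = -1)
(y + G(-3))**2 = (-1 + (1 - 4*(-3)))**2 = (-1 + (1 + 12))**2 = (-1 + 13)**2 = 12**2 = 144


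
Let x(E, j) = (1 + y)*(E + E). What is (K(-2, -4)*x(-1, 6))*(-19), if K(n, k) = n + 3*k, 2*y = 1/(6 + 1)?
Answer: -570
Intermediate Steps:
y = 1/14 (y = 1/(2*(6 + 1)) = (1/2)/7 = (1/2)*(1/7) = 1/14 ≈ 0.071429)
x(E, j) = 15*E/7 (x(E, j) = (1 + 1/14)*(E + E) = 15*(2*E)/14 = 15*E/7)
(K(-2, -4)*x(-1, 6))*(-19) = ((-2 + 3*(-4))*((15/7)*(-1)))*(-19) = ((-2 - 12)*(-15/7))*(-19) = -14*(-15/7)*(-19) = 30*(-19) = -570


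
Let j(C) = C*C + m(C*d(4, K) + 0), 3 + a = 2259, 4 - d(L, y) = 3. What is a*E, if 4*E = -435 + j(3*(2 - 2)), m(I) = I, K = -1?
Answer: -245340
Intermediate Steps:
d(L, y) = 1 (d(L, y) = 4 - 1*3 = 4 - 3 = 1)
a = 2256 (a = -3 + 2259 = 2256)
j(C) = C + C² (j(C) = C*C + (C*1 + 0) = C² + (C + 0) = C² + C = C + C²)
E = -435/4 (E = (-435 + (3*(2 - 2))*(1 + 3*(2 - 2)))/4 = (-435 + (3*0)*(1 + 3*0))/4 = (-435 + 0*(1 + 0))/4 = (-435 + 0*1)/4 = (-435 + 0)/4 = (¼)*(-435) = -435/4 ≈ -108.75)
a*E = 2256*(-435/4) = -245340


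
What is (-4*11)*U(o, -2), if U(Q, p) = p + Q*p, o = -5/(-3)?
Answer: 704/3 ≈ 234.67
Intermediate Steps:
o = 5/3 (o = -5*(-⅓) = 5/3 ≈ 1.6667)
(-4*11)*U(o, -2) = (-4*11)*(-2*(1 + 5/3)) = -(-88)*8/3 = -44*(-16/3) = 704/3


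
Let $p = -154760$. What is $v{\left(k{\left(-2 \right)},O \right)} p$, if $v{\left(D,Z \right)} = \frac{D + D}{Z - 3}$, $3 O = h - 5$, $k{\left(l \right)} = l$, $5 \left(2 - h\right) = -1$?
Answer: $- \frac{9285600}{59} \approx -1.5738 \cdot 10^{5}$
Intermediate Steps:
$h = \frac{11}{5}$ ($h = 2 - - \frac{1}{5} = 2 + \frac{1}{5} = \frac{11}{5} \approx 2.2$)
$O = - \frac{14}{15}$ ($O = \frac{\frac{11}{5} - 5}{3} = \frac{1}{3} \left(- \frac{14}{5}\right) = - \frac{14}{15} \approx -0.93333$)
$v{\left(D,Z \right)} = \frac{2 D}{-3 + Z}$
$v{\left(k{\left(-2 \right)},O \right)} p = 2 \left(-2\right) \frac{1}{-3 - \frac{14}{15}} \left(-154760\right) = 2 \left(-2\right) \frac{1}{- \frac{59}{15}} \left(-154760\right) = 2 \left(-2\right) \left(- \frac{15}{59}\right) \left(-154760\right) = \frac{60}{59} \left(-154760\right) = - \frac{9285600}{59}$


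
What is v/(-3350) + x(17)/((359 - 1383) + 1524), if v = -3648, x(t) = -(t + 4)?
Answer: 35073/33500 ≈ 1.0470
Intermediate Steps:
x(t) = -4 - t (x(t) = -(4 + t) = -4 - t)
v/(-3350) + x(17)/((359 - 1383) + 1524) = -3648/(-3350) + (-4 - 1*17)/((359 - 1383) + 1524) = -3648*(-1/3350) + (-4 - 17)/(-1024 + 1524) = 1824/1675 - 21/500 = 35073/33500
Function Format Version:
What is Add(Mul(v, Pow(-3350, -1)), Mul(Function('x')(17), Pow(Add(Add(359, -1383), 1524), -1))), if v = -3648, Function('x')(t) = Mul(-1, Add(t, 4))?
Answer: Rational(35073, 33500) ≈ 1.0470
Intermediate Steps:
Function('x')(t) = Add(-4, Mul(-1, t)) (Function('x')(t) = Mul(-1, Add(4, t)) = Add(-4, Mul(-1, t)))
Add(Mul(v, Pow(-3350, -1)), Mul(Function('x')(17), Pow(Add(Add(359, -1383), 1524), -1))) = Add(Mul(-3648, Pow(-3350, -1)), Mul(Add(-4, Mul(-1, 17)), Pow(Add(Add(359, -1383), 1524), -1))) = Add(Mul(-3648, Rational(-1, 3350)), Mul(Add(-4, -17), Pow(Add(-1024, 1524), -1))) = Add(Rational(1824, 1675), Mul(-21, Pow(500, -1))) = Add(Rational(1824, 1675), Mul(-21, Rational(1, 500))) = Add(Rational(1824, 1675), Rational(-21, 500)) = Rational(35073, 33500)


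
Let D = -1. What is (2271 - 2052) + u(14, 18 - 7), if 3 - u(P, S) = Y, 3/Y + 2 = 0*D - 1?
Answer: 223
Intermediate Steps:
Y = -1 (Y = 3/(-2 + (0*(-1) - 1)) = 3/(-2 + (0 - 1)) = 3/(-2 - 1) = 3/(-3) = 3*(-⅓) = -1)
u(P, S) = 4 (u(P, S) = 3 - 1*(-1) = 3 + 1 = 4)
(2271 - 2052) + u(14, 18 - 7) = (2271 - 2052) + 4 = 219 + 4 = 223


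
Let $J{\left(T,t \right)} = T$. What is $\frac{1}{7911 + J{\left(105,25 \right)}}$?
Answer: $\frac{1}{8016} \approx 0.00012475$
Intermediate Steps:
$\frac{1}{7911 + J{\left(105,25 \right)}} = \frac{1}{7911 + 105} = \frac{1}{8016}$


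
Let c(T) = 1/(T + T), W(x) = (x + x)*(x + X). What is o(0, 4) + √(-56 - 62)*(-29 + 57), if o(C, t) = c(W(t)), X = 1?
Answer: 1/80 + 28*I*√118 ≈ 0.0125 + 304.16*I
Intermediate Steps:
W(x) = 2*x*(1 + x) (W(x) = (x + x)*(x + 1) = (2*x)*(1 + x) = 2*x*(1 + x))
c(T) = 1/(2*T)
o(C, t) = 1/(4*t*(1 + t)) (o(C, t) = 1/(2*((2*t*(1 + t)))) = (1/(2*t*(1 + t)))/2 = 1/(4*t*(1 + t)))
o(0, 4) + √(-56 - 62)*(-29 + 57) = (¼)/(4*(1 + 4)) + √(-56 - 62)*(-29 + 57) = (¼)*(¼)/5 + √(-118)*28 = (¼)*(¼)*(⅕) + (I*√118)*28 = 1/80 + 28*I*√118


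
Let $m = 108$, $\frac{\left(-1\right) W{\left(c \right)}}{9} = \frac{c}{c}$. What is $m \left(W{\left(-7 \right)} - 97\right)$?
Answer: $-11448$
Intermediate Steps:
$W{\left(c \right)} = -9$ ($W{\left(c \right)} = - 9 \frac{c}{c} = \left(-9\right) 1 = -9$)
$m \left(W{\left(-7 \right)} - 97\right) = 108 \left(-9 - 97\right) = 108 \left(-106\right) = -11448$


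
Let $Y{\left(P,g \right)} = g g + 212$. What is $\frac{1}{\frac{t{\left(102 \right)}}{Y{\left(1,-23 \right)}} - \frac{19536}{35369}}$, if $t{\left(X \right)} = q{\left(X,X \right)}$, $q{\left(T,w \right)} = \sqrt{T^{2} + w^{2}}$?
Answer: $- \frac{5269414317882}{2549021773679} - \frac{5252806910039 \sqrt{2}}{10196087094716} \approx -2.7958$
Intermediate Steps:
$Y{\left(P,g \right)} = 212 + g^{2}$ ($Y{\left(P,g \right)} = g^{2} + 212 = 212 + g^{2}$)
$t{\left(X \right)} = \sqrt{2} \sqrt{X^{2}}$ ($t{\left(X \right)} = \sqrt{X^{2} + X^{2}} = \sqrt{2 X^{2}} = \sqrt{2} \sqrt{X^{2}}$)
$\frac{1}{\frac{t{\left(102 \right)}}{Y{\left(1,-23 \right)}} - \frac{19536}{35369}} = \frac{1}{\frac{\sqrt{2} \sqrt{102^{2}}}{212 + \left(-23\right)^{2}} - \frac{19536}{35369}} = \frac{1}{\frac{\sqrt{2} \sqrt{10404}}{212 + 529} - \frac{19536}{35369}} = \frac{1}{\frac{\sqrt{2} \cdot 102}{741} - \frac{19536}{35369}} = \frac{1}{102 \sqrt{2} \cdot \frac{1}{741} - \frac{19536}{35369}} = \frac{1}{\frac{34 \sqrt{2}}{247} - \frac{19536}{35369}} = \frac{1}{- \frac{19536}{35369} + \frac{34 \sqrt{2}}{247}}$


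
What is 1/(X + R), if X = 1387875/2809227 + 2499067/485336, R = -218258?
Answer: -454472998424/99189803012627989 ≈ -4.5819e-6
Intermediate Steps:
X = 2564677397403/454472998424 (X = 1387875*(1/2809227) + 2499067*(1/485336) = 462625/936409 + 2499067/485336 = 2564677397403/454472998424 ≈ 5.6432)
1/(X + R) = 1/(2564677397403/454472998424 - 218258) = 1/(-99189803012627989/454472998424) = -454472998424/99189803012627989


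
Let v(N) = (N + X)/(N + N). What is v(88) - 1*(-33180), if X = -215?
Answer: 5839553/176 ≈ 33179.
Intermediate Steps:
v(N) = (-215 + N)/(2*N) (v(N) = (N - 215)/(N + N) = (-215 + N)/((2*N)) = (-215 + N)*(1/(2*N)) = (-215 + N)/(2*N))
v(88) - 1*(-33180) = (½)*(-215 + 88)/88 - 1*(-33180) = (½)*(1/88)*(-127) + 33180 = -127/176 + 33180 = 5839553/176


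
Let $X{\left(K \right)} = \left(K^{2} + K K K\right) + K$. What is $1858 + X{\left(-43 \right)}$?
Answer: $-75843$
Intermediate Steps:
$X{\left(K \right)} = K + K^{2} + K^{3}$ ($X{\left(K \right)} = \left(K^{2} + K^{2} K\right) + K = \left(K^{2} + K^{3}\right) + K = K + K^{2} + K^{3}$)
$1858 + X{\left(-43 \right)} = 1858 - 43 \left(1 - 43 + \left(-43\right)^{2}\right) = 1858 - 43 \left(1 - 43 + 1849\right) = 1858 - 77701 = -75843$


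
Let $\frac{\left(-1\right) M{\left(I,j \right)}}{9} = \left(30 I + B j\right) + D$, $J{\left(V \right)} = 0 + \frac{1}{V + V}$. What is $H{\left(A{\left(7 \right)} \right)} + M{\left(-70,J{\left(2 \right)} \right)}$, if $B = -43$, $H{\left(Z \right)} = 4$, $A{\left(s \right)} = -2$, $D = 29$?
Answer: $\frac{74959}{4} \approx 18740.0$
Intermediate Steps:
$J{\left(V \right)} = \frac{1}{2 V}$ ($J{\left(V \right)} = 0 + \frac{1}{2 V} = \frac{1}{2 V}$)
$M{\left(I,j \right)} = -261 - 270 I + 387 j$ ($M{\left(I,j \right)} = - 9 \left(\left(30 I - 43 j\right) + 29\right) = - 9 \left(\left(- 43 j + 30 I\right) + 29\right) = - 9 \left(29 - 43 j + 30 I\right) = -261 - 270 I + 387 j$)
$H{\left(A{\left(7 \right)} \right)} + M{\left(-70,J{\left(2 \right)} \right)} = 4 - \left(-18639 - \frac{387}{2 \cdot 2}\right) = 4 + \left(-261 + 18900 + 387 \cdot \frac{1}{2} \cdot \frac{1}{2}\right) = 4 + \left(-261 + 18900 + 387 \cdot \frac{1}{4}\right) = 4 + \left(-261 + 18900 + \frac{387}{4}\right) = 4 + \frac{74943}{4} = \frac{74959}{4}$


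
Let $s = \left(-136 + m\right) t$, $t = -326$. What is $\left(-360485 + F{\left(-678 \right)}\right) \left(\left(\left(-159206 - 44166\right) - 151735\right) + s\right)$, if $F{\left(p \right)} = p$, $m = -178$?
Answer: $91281420109$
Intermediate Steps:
$s = 102364$ ($s = \left(-136 - 178\right) \left(-326\right) = \left(-314\right) \left(-326\right) = 102364$)
$\left(-360485 + F{\left(-678 \right)}\right) \left(\left(\left(-159206 - 44166\right) - 151735\right) + s\right) = \left(-360485 - 678\right) \left(\left(\left(-159206 - 44166\right) - 151735\right) + 102364\right) = - 361163 \left(\left(-203372 - 151735\right) + 102364\right) = - 361163 \left(-355107 + 102364\right) = \left(-361163\right) \left(-252743\right) = 91281420109$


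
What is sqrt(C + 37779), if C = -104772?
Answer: I*sqrt(66993) ≈ 258.83*I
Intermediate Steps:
sqrt(C + 37779) = sqrt(-104772 + 37779) = sqrt(-66993) = I*sqrt(66993)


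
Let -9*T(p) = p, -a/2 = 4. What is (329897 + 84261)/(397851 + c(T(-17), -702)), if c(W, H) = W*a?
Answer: 3727422/3580523 ≈ 1.0410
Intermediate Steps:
a = -8 (a = -2*4 = -8)
T(p) = -p/9
c(W, H) = -8*W (c(W, H) = W*(-8) = -8*W)
(329897 + 84261)/(397851 + c(T(-17), -702)) = (329897 + 84261)/(397851 - (-8)*(-17)/9) = 414158/(397851 - 8*17/9) = 414158/(397851 - 136/9) = 414158/(3580523/9) = 414158*(9/3580523) = 3727422/3580523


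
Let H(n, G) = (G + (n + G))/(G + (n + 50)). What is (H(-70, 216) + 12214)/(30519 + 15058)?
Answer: 1197153/4466546 ≈ 0.26803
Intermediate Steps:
H(n, G) = (n + 2*G)/(50 + G + n) (H(n, G) = (G + (G + n))/(G + (50 + n)) = (n + 2*G)/(50 + G + n))
(H(-70, 216) + 12214)/(30519 + 15058) = ((-70 + 2*216)/(50 + 216 - 70) + 12214)/(30519 + 15058) = ((-70 + 432)/196 + 12214)/45577 = ((1/196)*362 + 12214)*(1/45577) = (181/98 + 12214)*(1/45577) = (1197153/98)*(1/45577) = 1197153/4466546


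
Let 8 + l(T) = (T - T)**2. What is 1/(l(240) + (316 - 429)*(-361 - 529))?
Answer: 1/100562 ≈ 9.9441e-6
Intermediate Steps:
l(T) = -8 (l(T) = -8 + (T - T)**2 = -8 + 0**2 = -8 + 0 = -8)
1/(l(240) + (316 - 429)*(-361 - 529)) = 1/(-8 + (316 - 429)*(-361 - 529)) = 1/(-8 - 113*(-890)) = 1/(-8 + 100570) = 1/100562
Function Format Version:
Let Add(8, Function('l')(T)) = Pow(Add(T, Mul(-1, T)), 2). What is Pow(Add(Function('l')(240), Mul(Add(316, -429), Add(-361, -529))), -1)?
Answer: Rational(1, 100562) ≈ 9.9441e-6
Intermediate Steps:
Function('l')(T) = -8 (Function('l')(T) = Add(-8, Pow(Add(T, Mul(-1, T)), 2)) = Add(-8, Pow(0, 2)) = Add(-8, 0) = -8)
Pow(Add(Function('l')(240), Mul(Add(316, -429), Add(-361, -529))), -1) = Pow(Add(-8, Mul(Add(316, -429), Add(-361, -529))), -1) = Pow(Add(-8, Mul(-113, -890)), -1) = Pow(Add(-8, 100570), -1) = Pow(100562, -1) = Rational(1, 100562)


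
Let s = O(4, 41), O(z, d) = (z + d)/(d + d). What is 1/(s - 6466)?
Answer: -82/530167 ≈ -0.00015467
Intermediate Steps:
O(z, d) = (d + z)/(2*d) (O(z, d) = (d + z)/((2*d)) = (d + z)*(1/(2*d)) = (d + z)/(2*d))
s = 45/82 (s = (½)*(41 + 4)/41 = (½)*(1/41)*45 = 45/82 ≈ 0.54878)
1/(s - 6466) = 1/(45/82 - 6466) = 1/(-530167/82) = -82/530167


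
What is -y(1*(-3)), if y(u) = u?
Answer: 3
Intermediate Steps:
-y(1*(-3)) = -(-3) = -1*(-3) = 3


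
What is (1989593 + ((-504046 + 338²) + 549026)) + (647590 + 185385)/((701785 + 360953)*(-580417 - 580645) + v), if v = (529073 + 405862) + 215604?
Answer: 2651432940107529314/1233903557217 ≈ 2.1488e+6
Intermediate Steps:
v = 1150539 (v = 934935 + 215604 = 1150539)
(1989593 + ((-504046 + 338²) + 549026)) + (647590 + 185385)/((701785 + 360953)*(-580417 - 580645) + v) = (1989593 + ((-504046 + 338²) + 549026)) + (647590 + 185385)/((701785 + 360953)*(-580417 - 580645) + 1150539) = (1989593 + ((-504046 + 114244) + 549026)) + 832975/(1062738*(-1161062) + 1150539) = (1989593 + (-389802 + 549026)) + 832975/(-1233904707756 + 1150539) = (1989593 + 159224) + 832975/(-1233903557217) = 2148817 + 832975*(-1/1233903557217) = 2148817 - 832975/1233903557217 = 2651432940107529314/1233903557217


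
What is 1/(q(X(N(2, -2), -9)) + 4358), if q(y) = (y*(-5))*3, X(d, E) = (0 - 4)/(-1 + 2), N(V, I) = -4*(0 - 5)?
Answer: 1/4418 ≈ 0.00022635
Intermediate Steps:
N(V, I) = 20 (N(V, I) = -4*(-5) = 20)
X(d, E) = -4 (X(d, E) = -4/1 = -4*1 = -4)
q(y) = -15*y (q(y) = -5*y*3 = -15*y)
1/(q(X(N(2, -2), -9)) + 4358) = 1/(-15*(-4) + 4358) = 1/(60 + 4358) = 1/4418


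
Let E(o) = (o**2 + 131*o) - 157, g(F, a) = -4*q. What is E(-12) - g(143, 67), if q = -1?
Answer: -1589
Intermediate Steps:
g(F, a) = 4 (g(F, a) = -4*(-1) = 4)
E(o) = -157 + o**2 + 131*o
E(-12) - g(143, 67) = (-157 + (-12)**2 + 131*(-12)) - 1*4 = (-157 + 144 - 1572) - 4 = -1585 - 4 = -1589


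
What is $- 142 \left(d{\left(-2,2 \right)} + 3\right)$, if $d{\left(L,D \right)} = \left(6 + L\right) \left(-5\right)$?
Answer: $2414$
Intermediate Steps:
$d{\left(L,D \right)} = -30 - 5 L$
$- 142 \left(d{\left(-2,2 \right)} + 3\right) = - 142 \left(\left(-30 - -10\right) + 3\right) = - 142 \left(\left(-30 + 10\right) + 3\right) = - 142 \left(-20 + 3\right) = \left(-142\right) \left(-17\right) = 2414$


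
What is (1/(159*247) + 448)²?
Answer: 309559568433025/1542368529 ≈ 2.0070e+5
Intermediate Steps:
(1/(159*247) + 448)² = ((1/159)*(1/247) + 448)² = (1/39273 + 448)² = (17594305/39273)² = 309559568433025/1542368529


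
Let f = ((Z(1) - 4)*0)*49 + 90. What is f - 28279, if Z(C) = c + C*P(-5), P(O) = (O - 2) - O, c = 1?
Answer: -28189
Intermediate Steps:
P(O) = -2 (P(O) = (-2 + O) - O = -2)
Z(C) = 1 - 2*C (Z(C) = 1 + C*(-2) = 1 - 2*C)
f = 90 (f = (((1 - 2*1) - 4)*0)*49 + 90 = (((1 - 2) - 4)*0)*49 + 90 = ((-1 - 4)*0)*49 + 90 = -5*0*49 + 90 = 0*49 + 90 = 0 + 90 = 90)
f - 28279 = 90 - 28279 = -28189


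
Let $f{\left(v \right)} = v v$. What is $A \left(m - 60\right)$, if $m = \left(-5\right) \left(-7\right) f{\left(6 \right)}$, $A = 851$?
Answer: $1021200$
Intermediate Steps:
$f{\left(v \right)} = v^{2}$
$m = 1260$ ($m = \left(-5\right) \left(-7\right) 6^{2} = 35 \cdot 36 = 1260$)
$A \left(m - 60\right) = 851 \left(1260 - 60\right) = 851 \cdot 1200 = 1021200$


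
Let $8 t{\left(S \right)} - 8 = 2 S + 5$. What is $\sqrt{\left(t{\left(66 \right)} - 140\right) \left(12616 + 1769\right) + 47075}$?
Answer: $\frac{5 i \sqrt{1091902}}{4} \approx 1306.2 i$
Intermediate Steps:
$t{\left(S \right)} = \frac{13}{8} + \frac{S}{4}$ ($t{\left(S \right)} = 1 + \frac{2 S + 5}{8} = 1 + \frac{5 + 2 S}{8} = 1 + \left(\frac{5}{8} + \frac{S}{4}\right) = \frac{13}{8} + \frac{S}{4}$)
$\sqrt{\left(t{\left(66 \right)} - 140\right) \left(12616 + 1769\right) + 47075} = \sqrt{\left(\left(\frac{13}{8} + \frac{1}{4} \cdot 66\right) - 140\right) \left(12616 + 1769\right) + 47075} = \sqrt{\left(\left(\frac{13}{8} + \frac{33}{2}\right) - 140\right) 14385 + 47075} = \sqrt{\left(\frac{145}{8} - 140\right) 14385 + 47075} = \sqrt{\left(- \frac{975}{8}\right) 14385 + 47075} = \sqrt{- \frac{14025375}{8} + 47075} = \sqrt{- \frac{13648775}{8}} = \frac{5 i \sqrt{1091902}}{4}$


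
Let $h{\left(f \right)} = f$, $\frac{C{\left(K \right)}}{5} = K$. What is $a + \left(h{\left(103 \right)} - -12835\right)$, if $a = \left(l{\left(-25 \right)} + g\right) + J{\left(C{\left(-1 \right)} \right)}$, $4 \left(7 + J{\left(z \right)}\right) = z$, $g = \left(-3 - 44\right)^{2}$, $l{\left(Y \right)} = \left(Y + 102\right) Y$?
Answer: $\frac{52855}{4} \approx 13214.0$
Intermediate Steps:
$C{\left(K \right)} = 5 K$
$l{\left(Y \right)} = Y \left(102 + Y\right)$ ($l{\left(Y \right)} = \left(102 + Y\right) Y = Y \left(102 + Y\right)$)
$g = 2209$ ($g = \left(-47\right)^{2} = 2209$)
$J{\left(z \right)} = -7 + \frac{z}{4}$
$a = \frac{1103}{4}$ ($a = \left(- 25 \left(102 - 25\right) + 2209\right) - \left(7 - \frac{5 \left(-1\right)}{4}\right) = \left(\left(-25\right) 77 + 2209\right) + \left(-7 + \frac{1}{4} \left(-5\right)\right) = \left(-1925 + 2209\right) - \frac{33}{4} = 284 - \frac{33}{4} = \frac{1103}{4} \approx 275.75$)
$a + \left(h{\left(103 \right)} - -12835\right) = \frac{1103}{4} + \left(103 - -12835\right) = \frac{1103}{4} + \left(103 + 12835\right) = \frac{1103}{4} + 12938 = \frac{52855}{4}$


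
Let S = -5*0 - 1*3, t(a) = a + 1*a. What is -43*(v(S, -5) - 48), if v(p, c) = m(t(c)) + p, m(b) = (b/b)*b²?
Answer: -2107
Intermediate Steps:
t(a) = 2*a (t(a) = a + a = 2*a)
S = -3 (S = 0 - 3 = -3)
m(b) = b² (m(b) = 1*b² = b²)
v(p, c) = p + 4*c² (v(p, c) = (2*c)² + p = 4*c² + p = p + 4*c²)
-43*(v(S, -5) - 48) = -43*((-3 + 4*(-5)²) - 48) = -43*((-3 + 4*25) - 48) = -43*((-3 + 100) - 48) = -43*(97 - 48) = -43*49 = -2107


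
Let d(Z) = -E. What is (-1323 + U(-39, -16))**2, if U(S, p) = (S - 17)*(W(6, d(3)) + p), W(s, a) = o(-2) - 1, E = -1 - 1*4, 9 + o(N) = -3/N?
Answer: 2401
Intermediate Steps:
o(N) = -9 - 3/N
E = -5 (E = -1 - 4 = -5)
d(Z) = 5 (d(Z) = -1*(-5) = 5)
W(s, a) = -17/2 (W(s, a) = (-9 - 3/(-2)) - 1 = (-9 - 3*(-1/2)) - 1 = (-9 + 3/2) - 1 = -15/2 - 1 = -17/2)
U(S, p) = (-17 + S)*(-17/2 + p) (U(S, p) = (S - 17)*(-17/2 + p) = (-17 + S)*(-17/2 + p))
(-1323 + U(-39, -16))**2 = (-1323 + (289/2 - 17*(-16) - 17/2*(-39) - 39*(-16)))**2 = (-1323 + (289/2 + 272 + 663/2 + 624))**2 = (-1323 + 1372)**2 = 49**2 = 2401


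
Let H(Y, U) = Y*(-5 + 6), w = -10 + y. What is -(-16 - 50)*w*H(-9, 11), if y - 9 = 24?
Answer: -13662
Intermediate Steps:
y = 33 (y = 9 + 24 = 33)
w = 23 (w = -10 + 33 = 23)
H(Y, U) = Y (H(Y, U) = Y*1 = Y)
-(-16 - 50)*w*H(-9, 11) = -(-16 - 50)*23*(-9) = -(-66*23)*(-9) = -(-1518)*(-9) = -1*13662 = -13662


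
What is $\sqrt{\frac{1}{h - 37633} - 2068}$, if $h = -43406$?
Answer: $\frac{i \sqrt{13581216850467}}{81039} \approx 45.475 i$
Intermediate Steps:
$\sqrt{\frac{1}{h - 37633} - 2068} = \sqrt{\frac{1}{-43406 - 37633} - 2068} = \sqrt{\frac{1}{-81039} - 2068} = \sqrt{- \frac{1}{81039} - 2068} = \sqrt{- \frac{167588653}{81039}} = \frac{i \sqrt{13581216850467}}{81039}$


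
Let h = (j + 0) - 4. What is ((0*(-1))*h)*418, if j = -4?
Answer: 0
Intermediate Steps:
h = -8 (h = (-4 + 0) - 4 = -4 - 4 = -8)
((0*(-1))*h)*418 = ((0*(-1))*(-8))*418 = (0*(-8))*418 = 0*418 = 0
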